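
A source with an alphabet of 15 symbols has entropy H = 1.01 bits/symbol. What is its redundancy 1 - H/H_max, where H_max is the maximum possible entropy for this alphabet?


H_max = log2(K) = log2(15) = 3.9069 bits/symbol. Redundancy = 1 - H/H_max = 1 - 1.01/3.9069 = 1 - 0.2585 = 0.7415

0.7415


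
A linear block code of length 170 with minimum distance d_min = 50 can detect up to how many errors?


Detection capability = d_min - 1 = 50 - 1 = 49

49 errors


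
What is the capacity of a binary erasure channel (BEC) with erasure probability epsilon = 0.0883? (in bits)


C = 1 - epsilon = 1 - 0.0883 = 0.9117

0.9117 bits


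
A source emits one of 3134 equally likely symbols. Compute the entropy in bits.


H = log2(n) = log2(3134) = 11.6138

11.6138 bits


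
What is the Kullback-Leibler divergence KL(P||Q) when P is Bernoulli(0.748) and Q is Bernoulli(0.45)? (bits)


KL = p*log2(p/q) + (1-p)*log2((1-p)/(1-q)) = 0.748*log2(0.748/0.45) + 0.252*log2(0.252/0.55) = 0.2646

0.2646 bits


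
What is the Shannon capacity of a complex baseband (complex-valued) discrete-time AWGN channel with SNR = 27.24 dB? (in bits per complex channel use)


SNR_linear = 10^(27.24/10) = 529.6634; C = log2(1 + SNR_linear) = log2(1 + 529.6634) = 9.0517

9.0517 bits/channel use


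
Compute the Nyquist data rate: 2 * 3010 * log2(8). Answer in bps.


Rate = 2 * B * log2(M) = 2 * 3010 * 3.0 = 18060.0

18060.0 bps


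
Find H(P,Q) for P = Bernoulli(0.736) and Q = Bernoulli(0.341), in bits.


H(P,Q) = -p*log2(q) - (1-p)*log2(1-q). -0.736*log2(0.341) = 1.142387; -0.264*log2(0.659) = 0.158836. H(P,Q) = 1.142387 + 0.158836 = 1.3012

1.3012 bits


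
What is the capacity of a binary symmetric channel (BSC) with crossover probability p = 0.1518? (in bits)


H(p) = -p*log2(p) - (1-p)*log2(1-p) = -0.1518*log2(0.1518) - 0.8482*log2(0.8482) = 0.412859 + 0.201468 = 0.6143. C = 1 - H(p) = 1 - 0.6143 = 0.3857

0.3857 bits


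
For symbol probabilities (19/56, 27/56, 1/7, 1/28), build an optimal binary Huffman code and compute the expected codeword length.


Huffman construction (repeatedly merge the two least-probable nodes; each merge adds 1 bit to every symbol beneath it): 1/28 + 1/7 = 5/28; 5/28 + 19/56 = 29/56; 27/56 + 29/56 = 1. Resulting codeword lengths (in the order the probabilities were given): (2, 1, 3, 3). L_avg = sum(p_i * l_i) = 19/56*2 + 27/56*1 + 1/7*3 + 1/28*3 = 95/56 = 1.6964

1.6964 bits


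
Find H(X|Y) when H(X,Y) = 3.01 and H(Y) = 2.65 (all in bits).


H(X|Y) = H(X,Y) - H(Y) = 3.01 - 2.65 = 0.36

0.36 bits


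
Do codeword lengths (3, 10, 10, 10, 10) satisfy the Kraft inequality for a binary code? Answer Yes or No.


Kraft sum = sum(2^(-l_i)) = 0.1289, need <= 1. Result: satisfied (a binary prefix-free code with these lengths exists)

Yes


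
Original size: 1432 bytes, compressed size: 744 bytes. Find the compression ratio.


Ratio = original / compressed = 1432 / 744 = 1.9247

1.9247


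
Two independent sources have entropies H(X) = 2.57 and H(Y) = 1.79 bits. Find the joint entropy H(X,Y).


For independent variables, H(X,Y) = H(X) + H(Y) = 2.57 + 1.79 = 4.36

4.36 bits


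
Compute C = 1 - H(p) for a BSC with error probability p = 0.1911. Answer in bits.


H(p) = -p*log2(p) - (1-p)*log2(1-p) = -0.1911*log2(0.1911) - 0.8089*log2(0.8089) = 0.456270 + 0.247496 = 0.7038. C = 1 - H(p) = 1 - 0.7038 = 0.2962

0.2962 bits


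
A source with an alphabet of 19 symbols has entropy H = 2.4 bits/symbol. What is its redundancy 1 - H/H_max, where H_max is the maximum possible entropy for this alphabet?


H_max = log2(K) = log2(19) = 4.2479 bits/symbol. Redundancy = 1 - H/H_max = 1 - 2.4/4.2479 = 1 - 0.565 = 0.435

0.435


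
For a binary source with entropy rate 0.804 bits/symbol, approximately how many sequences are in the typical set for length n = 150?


log2|A_typical| = nH = 150 * 0.804 = 120.6, so |A_typical| ~ 2^120.6 = 2.015e+36

2.015e+36


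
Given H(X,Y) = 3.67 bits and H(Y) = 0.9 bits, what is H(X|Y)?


H(X|Y) = H(X,Y) - H(Y) = 3.67 - 0.9 = 2.77

2.77 bits


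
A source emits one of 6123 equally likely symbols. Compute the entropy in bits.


H = log2(n) = log2(6123) = 12.58

12.58 bits


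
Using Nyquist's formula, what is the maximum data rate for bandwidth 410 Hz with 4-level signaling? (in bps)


Rate = 2 * B * log2(M) = 2 * 410 * 2.0 = 1640.0

1640.0 bps


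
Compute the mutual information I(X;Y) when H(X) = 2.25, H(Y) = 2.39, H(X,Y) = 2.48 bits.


I(X;Y) = H(X) + H(Y) - H(X,Y) = 2.25 + 2.39 - 2.48 = 2.16

2.16 bits


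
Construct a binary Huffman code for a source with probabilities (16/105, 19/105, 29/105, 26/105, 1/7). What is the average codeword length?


Huffman construction (repeatedly merge the two least-probable nodes; each merge adds 1 bit to every symbol beneath it): 1/7 + 16/105 = 31/105; 19/105 + 26/105 = 3/7; 29/105 + 31/105 = 4/7; 3/7 + 4/7 = 1. Resulting codeword lengths (in the order the probabilities were given): (3, 2, 2, 2, 3). L_avg = sum(p_i * l_i) = 16/105*3 + 19/105*2 + 29/105*2 + 26/105*2 + 1/7*3 = 241/105 = 2.2952

2.2952 bits


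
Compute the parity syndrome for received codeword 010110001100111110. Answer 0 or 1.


Syndrome = XOR of all bits = 0 XOR 1 XOR 0 XOR 1 XOR 1 XOR 0 XOR 0 XOR 0 XOR 1 XOR 1 XOR 0 XOR 0 XOR 1 XOR 1 XOR 1 XOR 1 XOR 1 XOR 0 = 0

0


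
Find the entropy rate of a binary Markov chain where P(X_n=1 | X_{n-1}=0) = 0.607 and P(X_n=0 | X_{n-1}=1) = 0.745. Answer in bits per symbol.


Stationary distribution: pi_0 = p10/(p01+p10) = 0.551, pi_1 = 0.449. Entropy rate H' = pi_0*H(p01) + pi_1*H(p10) = 0.551*0.9667 + 0.449*0.8191 = 0.9004

0.9004 bits/symbol


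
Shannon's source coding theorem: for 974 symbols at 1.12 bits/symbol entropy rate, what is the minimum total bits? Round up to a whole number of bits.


Minimum bits >= n * H = 974 * 1.12 = 1090.88, rounded up to a whole number of bits = 1091

1091 bits


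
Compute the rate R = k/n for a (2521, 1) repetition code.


Rate = k/n = 1/2521

1/2521


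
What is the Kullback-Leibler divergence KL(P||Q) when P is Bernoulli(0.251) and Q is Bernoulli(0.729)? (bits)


KL = p*log2(p/q) + (1-p)*log2((1-p)/(1-q)) = 0.251*log2(0.251/0.729) + 0.749*log2(0.749/0.271) = 0.7124

0.7124 bits


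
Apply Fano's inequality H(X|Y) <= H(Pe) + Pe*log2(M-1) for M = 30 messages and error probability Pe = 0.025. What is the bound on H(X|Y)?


H(Pe) = -Pe*log2(Pe) - (1-Pe)*log2(1-Pe) = -0.025*log2(0.025) - 0.975*log2(0.975) = 0.133048 + 0.035613 = 0.1687. Pe*log2(M-1) = 0.025*log2(29) = 0.121450. Bound = H(Pe) + Pe*log2(M-1) = 0.133048 + 0.035613 + 0.121450 = 0.2901

0.2901 bits


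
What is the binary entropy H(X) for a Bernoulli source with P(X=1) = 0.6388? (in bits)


H = -p*log2(p) - (1-p)*log2(1-p). -0.6388*log2(0.6388) = 0.413025; -0.3612*log2(0.3612) = 0.530650. H = 0.413025 + 0.530650 = 0.9437

0.9437 bits


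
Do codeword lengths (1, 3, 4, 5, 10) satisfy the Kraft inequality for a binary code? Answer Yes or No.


Kraft sum = sum(2^(-l_i)) = 0.7197, need <= 1. Result: satisfied (a binary prefix-free code with these lengths exists)

Yes


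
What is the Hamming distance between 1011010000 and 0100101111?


Count differing positions: ^ ^ ^ ^ ^ ^ ^ ^ ^ ^ = 10 differences

10


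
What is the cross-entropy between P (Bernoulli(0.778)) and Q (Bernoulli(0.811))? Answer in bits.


H(P,Q) = -p*log2(q) - (1-p)*log2(1-q). -0.778*log2(0.811) = 0.235132; -0.222*log2(0.189) = 0.533586. H(P,Q) = 0.235132 + 0.533586 = 0.7687

0.7687 bits


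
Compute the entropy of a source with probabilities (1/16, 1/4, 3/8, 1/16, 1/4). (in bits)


H = -sum(p_i * log2(p_i)). Terms: -(1/16)*log2(1/16) = 0.250000; -(1/4)*log2(1/4) = 0.500000; -(3/8)*log2(3/8) = 0.530639; -(1/16)*log2(1/16) = 0.250000; -(1/4)*log2(1/4) = 0.500000. H = 0.250000 + 0.500000 + 0.530639 + 0.250000 + 0.500000 = 2.0306

2.0306 bits


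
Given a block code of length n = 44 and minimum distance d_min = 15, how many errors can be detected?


Detection capability = d_min - 1 = 15 - 1 = 14

14 errors


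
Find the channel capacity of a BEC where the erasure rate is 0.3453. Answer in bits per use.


C = 1 - epsilon = 1 - 0.3453 = 0.6547

0.6547 bits


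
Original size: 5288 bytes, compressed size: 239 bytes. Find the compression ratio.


Ratio = original / compressed = 5288 / 239 = 22.1255

22.1255


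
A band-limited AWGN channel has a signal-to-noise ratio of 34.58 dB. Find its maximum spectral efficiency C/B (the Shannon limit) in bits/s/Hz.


SNR_linear = 10^(34.58/10) = 2870.7806; C/B = log2(1 + SNR_linear) = log2(1 + 2870.7806) = 11.4877

11.4877 bits/s/Hz


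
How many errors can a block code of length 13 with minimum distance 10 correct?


Correction capability = floor((d-1)/2) = floor((10-1)/2) = 4

4 errors


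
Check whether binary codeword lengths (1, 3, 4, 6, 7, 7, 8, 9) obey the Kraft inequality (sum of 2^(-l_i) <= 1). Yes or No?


Kraft sum = sum(2^(-l_i)) = 0.7246, need <= 1. Result: satisfied (a binary prefix-free code with these lengths exists)

Yes


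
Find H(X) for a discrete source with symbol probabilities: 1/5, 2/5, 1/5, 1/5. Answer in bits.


H = -sum(p_i * log2(p_i)). Terms: -(1/5)*log2(1/5) = 0.464386; -(2/5)*log2(2/5) = 0.528771; -(1/5)*log2(1/5) = 0.464386; -(1/5)*log2(1/5) = 0.464386. H = 0.464386 + 0.528771 + 0.464386 + 0.464386 = 1.9219

1.9219 bits


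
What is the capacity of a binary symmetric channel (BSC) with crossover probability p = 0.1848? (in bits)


H(p) = -p*log2(p) - (1-p)*log2(1-p) = -0.1848*log2(0.1848) - 0.8152*log2(0.8152) = 0.450166 + 0.240300 = 0.6905. C = 1 - H(p) = 1 - 0.6905 = 0.3095

0.3095 bits


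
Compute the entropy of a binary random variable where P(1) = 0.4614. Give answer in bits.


H = -p*log2(p) - (1-p)*log2(1-p). -0.4614*log2(0.4614) = 0.514881; -0.5386*log2(0.5386) = 0.480816. H = 0.514881 + 0.480816 = 0.9957

0.9957 bits


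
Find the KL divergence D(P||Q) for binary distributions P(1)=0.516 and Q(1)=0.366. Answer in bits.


KL = p*log2(p/q) + (1-p)*log2((1-p)/(1-q)) = 0.516*log2(0.516/0.366) + 0.484*log2(0.484/0.634) = 0.0672

0.0672 bits


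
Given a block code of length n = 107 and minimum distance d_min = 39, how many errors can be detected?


Detection capability = d_min - 1 = 39 - 1 = 38

38 errors


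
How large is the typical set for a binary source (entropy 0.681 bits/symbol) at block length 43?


log2|A_typical| = nH = 43 * 0.681 = 29.283, so |A_typical| ~ 2^29.283 = 6.532e+08

6.532e+08


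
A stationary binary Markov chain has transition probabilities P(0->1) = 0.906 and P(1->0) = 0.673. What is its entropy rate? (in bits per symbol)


Stationary distribution: pi_0 = p10/(p01+p10) = 0.4262, pi_1 = 0.5738. Entropy rate H' = pi_0*H(p01) + pi_1*H(p10) = 0.4262*0.4497 + 0.5738*0.9118 = 0.7149

0.7149 bits/symbol


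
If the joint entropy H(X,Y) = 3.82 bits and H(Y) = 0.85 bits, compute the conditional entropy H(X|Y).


H(X|Y) = H(X,Y) - H(Y) = 3.82 - 0.85 = 2.97

2.97 bits


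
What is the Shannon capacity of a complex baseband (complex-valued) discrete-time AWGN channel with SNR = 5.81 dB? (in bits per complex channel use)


SNR_linear = 10^(5.81/10) = 3.8107; C = log2(1 + SNR_linear) = log2(1 + 3.8107) = 2.2662

2.2662 bits/channel use


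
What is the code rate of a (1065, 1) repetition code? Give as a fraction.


Rate = k/n = 1/1065

1/1065


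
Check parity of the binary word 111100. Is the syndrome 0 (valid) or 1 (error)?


Syndrome = XOR of all bits = 1 XOR 1 XOR 1 XOR 1 XOR 0 XOR 0 = 0

0


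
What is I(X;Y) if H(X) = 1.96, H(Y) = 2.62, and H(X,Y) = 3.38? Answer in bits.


I(X;Y) = H(X) + H(Y) - H(X,Y) = 1.96 + 2.62 - 3.38 = 1.2

1.2 bits


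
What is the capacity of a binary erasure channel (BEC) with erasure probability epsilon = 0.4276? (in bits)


C = 1 - epsilon = 1 - 0.4276 = 0.5724

0.5724 bits


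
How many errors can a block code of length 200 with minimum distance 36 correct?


Correction capability = floor((d-1)/2) = floor((36-1)/2) = 17

17 errors


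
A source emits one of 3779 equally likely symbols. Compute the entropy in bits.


H = log2(n) = log2(3779) = 11.8838

11.8838 bits


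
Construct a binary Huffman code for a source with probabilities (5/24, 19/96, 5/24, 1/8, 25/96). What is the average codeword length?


Huffman construction (repeatedly merge the two least-probable nodes; each merge adds 1 bit to every symbol beneath it): 1/8 + 19/96 = 31/96; 5/24 + 5/24 = 5/12; 25/96 + 31/96 = 7/12; 5/12 + 7/12 = 1. Resulting codeword lengths (in the order the probabilities were given): (2, 3, 2, 3, 2). L_avg = sum(p_i * l_i) = 5/24*2 + 19/96*3 + 5/24*2 + 1/8*3 + 25/96*2 = 223/96 = 2.3229

2.3229 bits


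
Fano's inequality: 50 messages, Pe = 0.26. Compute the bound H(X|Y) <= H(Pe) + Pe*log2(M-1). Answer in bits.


H(Pe) = -Pe*log2(Pe) - (1-Pe)*log2(1-Pe) = -0.26*log2(0.26) - 0.74*log2(0.74) = 0.505288 + 0.321458 = 0.8267. Pe*log2(M-1) = 0.26*log2(49) = 1.459825. Bound = H(Pe) + Pe*log2(M-1) = 0.505288 + 0.321458 + 1.459825 = 2.2866

2.2866 bits


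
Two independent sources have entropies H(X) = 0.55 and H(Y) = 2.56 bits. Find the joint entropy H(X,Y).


For independent variables, H(X,Y) = H(X) + H(Y) = 0.55 + 2.56 = 3.11

3.11 bits


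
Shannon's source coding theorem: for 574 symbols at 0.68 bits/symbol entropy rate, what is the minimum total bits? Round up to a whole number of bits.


Minimum bits >= n * H = 574 * 0.68 = 390.32, rounded up to a whole number of bits = 391

391 bits


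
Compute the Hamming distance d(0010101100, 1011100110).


Count differing positions: ^ . . ^ . . ^ . ^ . = 4 differences

4


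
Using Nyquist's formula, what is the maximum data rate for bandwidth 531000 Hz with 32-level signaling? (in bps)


Rate = 2 * B * log2(M) = 2 * 531000 * 5.0 = 5310000.0

5310000.0 bps


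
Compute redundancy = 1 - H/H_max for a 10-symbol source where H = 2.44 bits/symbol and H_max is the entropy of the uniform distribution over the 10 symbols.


H_max = log2(K) = log2(10) = 3.3219 bits/symbol. Redundancy = 1 - H/H_max = 1 - 2.44/3.3219 = 1 - 0.7345 = 0.2655

0.2655


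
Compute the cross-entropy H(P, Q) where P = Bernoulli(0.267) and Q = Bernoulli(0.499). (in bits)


H(P,Q) = -p*log2(q) - (1-p)*log2(1-q). -0.267*log2(0.499) = 0.267771; -0.733*log2(0.501) = 0.730887. H(P,Q) = 0.267771 + 0.730887 = 0.9987

0.9987 bits


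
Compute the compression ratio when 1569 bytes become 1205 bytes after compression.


Ratio = original / compressed = 1569 / 1205 = 1.3021

1.3021


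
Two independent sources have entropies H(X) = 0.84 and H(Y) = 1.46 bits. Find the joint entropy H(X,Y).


For independent variables, H(X,Y) = H(X) + H(Y) = 0.84 + 1.46 = 2.3

2.3 bits


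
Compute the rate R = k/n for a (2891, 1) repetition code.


Rate = k/n = 1/2891

1/2891


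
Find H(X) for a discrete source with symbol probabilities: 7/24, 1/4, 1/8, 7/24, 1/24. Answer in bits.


H = -sum(p_i * log2(p_i)). Terms: -(7/24)*log2(7/24) = 0.518469; -(1/4)*log2(1/4) = 0.500000; -(1/8)*log2(1/8) = 0.375000; -(7/24)*log2(7/24) = 0.518469; -(1/24)*log2(1/24) = 0.191040. H = 0.518469 + 0.500000 + 0.375000 + 0.518469 + 0.191040 = 2.103

2.103 bits


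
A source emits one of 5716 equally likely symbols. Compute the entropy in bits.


H = log2(n) = log2(5716) = 12.4808

12.4808 bits


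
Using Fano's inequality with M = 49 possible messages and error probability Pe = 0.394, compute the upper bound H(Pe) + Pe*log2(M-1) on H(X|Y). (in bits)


H(Pe) = -Pe*log2(Pe) - (1-Pe)*log2(1-Pe) = -0.394*log2(0.394) - 0.606*log2(0.606) = 0.529431 + 0.437902 = 0.9673. Pe*log2(M-1) = 0.394*log2(48) = 2.200475. Bound = H(Pe) + Pe*log2(M-1) = 0.529431 + 0.437902 + 2.200475 = 3.1678

3.1678 bits


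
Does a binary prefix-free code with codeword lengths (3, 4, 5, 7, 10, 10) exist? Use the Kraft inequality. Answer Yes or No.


Kraft sum = sum(2^(-l_i)) = 0.2285, need <= 1. Result: satisfied (a binary prefix-free code with these lengths exists)

Yes


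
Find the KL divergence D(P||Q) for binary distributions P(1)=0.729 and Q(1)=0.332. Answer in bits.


KL = p*log2(p/q) + (1-p)*log2((1-p)/(1-q)) = 0.729*log2(0.729/0.332) + 0.271*log2(0.271/0.668) = 0.4745

0.4745 bits


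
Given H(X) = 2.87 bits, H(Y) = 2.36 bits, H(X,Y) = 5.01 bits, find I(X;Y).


I(X;Y) = H(X) + H(Y) - H(X,Y) = 2.87 + 2.36 - 5.01 = 0.22

0.22 bits


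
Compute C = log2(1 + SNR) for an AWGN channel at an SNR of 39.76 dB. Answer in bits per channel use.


SNR_linear = 10^(39.76/10) = 9462.3716; C = log2(1 + SNR_linear) = log2(1 + 9462.3716) = 13.2081

13.2081 bits/channel use


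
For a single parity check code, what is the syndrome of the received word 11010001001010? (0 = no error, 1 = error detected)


Syndrome = XOR of all bits = 1 XOR 1 XOR 0 XOR 1 XOR 0 XOR 0 XOR 0 XOR 1 XOR 0 XOR 0 XOR 1 XOR 0 XOR 1 XOR 0 = 0

0


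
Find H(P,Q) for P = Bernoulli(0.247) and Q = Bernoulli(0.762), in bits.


H(P,Q) = -p*log2(q) - (1-p)*log2(1-q). -0.247*log2(0.762) = 0.096858; -0.753*log2(0.238) = 1.559438. H(P,Q) = 0.096858 + 1.559438 = 1.6563

1.6563 bits


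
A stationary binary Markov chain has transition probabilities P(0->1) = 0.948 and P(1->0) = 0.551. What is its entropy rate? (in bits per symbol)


Stationary distribution: pi_0 = p10/(p01+p10) = 0.3676, pi_1 = 0.6324. Entropy rate H' = pi_0*H(p01) + pi_1*H(p10) = 0.3676*0.2948 + 0.6324*0.9925 = 0.736

0.736 bits/symbol


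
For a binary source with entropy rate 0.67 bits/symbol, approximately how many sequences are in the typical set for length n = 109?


log2|A_typical| = nH = 109 * 0.67 = 73.03, so |A_typical| ~ 2^73.03 = 9.643e+21

9.643e+21


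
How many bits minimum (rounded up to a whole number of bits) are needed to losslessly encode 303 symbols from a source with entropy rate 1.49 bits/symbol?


Minimum bits >= n * H = 303 * 1.49 = 451.47, rounded up to a whole number of bits = 452

452 bits


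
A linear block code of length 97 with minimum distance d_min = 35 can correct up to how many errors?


Correction capability = floor((d-1)/2) = floor((35-1)/2) = 17

17 errors


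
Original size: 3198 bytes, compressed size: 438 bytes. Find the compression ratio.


Ratio = original / compressed = 3198 / 438 = 7.3014

7.3014


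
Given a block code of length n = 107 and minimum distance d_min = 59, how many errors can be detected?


Detection capability = d_min - 1 = 59 - 1 = 58

58 errors


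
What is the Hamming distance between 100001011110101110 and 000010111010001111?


Count differing positions: ^ . . . ^ ^ ^ . . ^ . . ^ . . . . ^ = 7 differences

7


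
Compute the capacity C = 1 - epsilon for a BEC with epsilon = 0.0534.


C = 1 - epsilon = 1 - 0.0534 = 0.9466

0.9466 bits


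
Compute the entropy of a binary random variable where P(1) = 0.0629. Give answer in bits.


H = -p*log2(p) - (1-p)*log2(1-p). -0.0629*log2(0.0629) = 0.251021; -0.9371*log2(0.9371) = 0.087830. H = 0.251021 + 0.087830 = 0.3389

0.3389 bits


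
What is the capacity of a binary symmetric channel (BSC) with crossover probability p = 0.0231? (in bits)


H(p) = -p*log2(p) - (1-p)*log2(1-p) = -0.0231*log2(0.0231) - 0.9769*log2(0.9769) = 0.125571 + 0.032938 = 0.1585. C = 1 - H(p) = 1 - 0.1585 = 0.8415

0.8415 bits


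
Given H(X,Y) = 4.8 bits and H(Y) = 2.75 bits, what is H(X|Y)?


H(X|Y) = H(X,Y) - H(Y) = 4.8 - 2.75 = 2.05

2.05 bits


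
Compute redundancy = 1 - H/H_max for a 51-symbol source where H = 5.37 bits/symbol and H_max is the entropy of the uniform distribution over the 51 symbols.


H_max = log2(K) = log2(51) = 5.6724 bits/symbol. Redundancy = 1 - H/H_max = 1 - 5.37/5.6724 = 1 - 0.9467 = 0.0533

0.0533


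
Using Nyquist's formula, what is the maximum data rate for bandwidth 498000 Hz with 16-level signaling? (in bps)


Rate = 2 * B * log2(M) = 2 * 498000 * 4.0 = 3984000.0

3984000.0 bps


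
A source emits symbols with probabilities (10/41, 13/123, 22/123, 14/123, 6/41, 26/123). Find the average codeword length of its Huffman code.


Huffman construction (repeatedly merge the two least-probable nodes; each merge adds 1 bit to every symbol beneath it): 13/123 + 14/123 = 9/41; 6/41 + 22/123 = 40/123; 26/123 + 9/41 = 53/123; 10/41 + 40/123 = 70/123; 53/123 + 70/123 = 1. Resulting codeword lengths (in the order the probabilities were given): (2, 3, 3, 3, 3, 2). L_avg = sum(p_i * l_i) = 10/41*2 + 13/123*3 + 22/123*3 + 14/123*3 + 6/41*3 + 26/123*2 = 313/123 = 2.5447

2.5447 bits


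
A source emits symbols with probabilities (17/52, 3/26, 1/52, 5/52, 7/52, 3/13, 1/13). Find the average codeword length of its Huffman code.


Huffman construction (repeatedly merge the two least-probable nodes; each merge adds 1 bit to every symbol beneath it): 1/52 + 1/13 = 5/52; 5/52 + 5/52 = 5/26; 3/26 + 7/52 = 1/4; 5/26 + 3/13 = 11/26; 1/4 + 17/52 = 15/26; 11/26 + 15/26 = 1. Resulting codeword lengths (in the order the probabilities were given): (2, 3, 4, 3, 3, 2, 4). L_avg = sum(p_i * l_i) = 17/52*2 + 3/26*3 + 1/52*4 + 5/52*3 + 7/52*3 + 3/13*2 + 1/13*4 = 33/13 = 2.5385

2.5385 bits


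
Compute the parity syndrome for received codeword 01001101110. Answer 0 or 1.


Syndrome = XOR of all bits = 0 XOR 1 XOR 0 XOR 0 XOR 1 XOR 1 XOR 0 XOR 1 XOR 1 XOR 1 XOR 0 = 0

0


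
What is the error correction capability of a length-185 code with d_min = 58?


Correction capability = floor((d-1)/2) = floor((58-1)/2) = 28

28 errors


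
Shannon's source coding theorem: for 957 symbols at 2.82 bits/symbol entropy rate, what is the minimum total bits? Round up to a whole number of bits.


Minimum bits >= n * H = 957 * 2.82 = 2698.74, rounded up to a whole number of bits = 2699

2699 bits


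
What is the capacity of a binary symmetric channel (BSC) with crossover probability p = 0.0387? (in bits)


H(p) = -p*log2(p) - (1-p)*log2(1-p) = -0.0387*log2(0.0387) - 0.9613*log2(0.9613) = 0.181562 + 0.054738 = 0.2363. C = 1 - H(p) = 1 - 0.2363 = 0.7637

0.7637 bits


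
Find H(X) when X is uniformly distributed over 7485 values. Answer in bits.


H = log2(n) = log2(7485) = 12.8698

12.8698 bits


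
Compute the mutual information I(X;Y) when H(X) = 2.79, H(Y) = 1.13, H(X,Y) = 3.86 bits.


I(X;Y) = H(X) + H(Y) - H(X,Y) = 2.79 + 1.13 - 3.86 = 0.06

0.06 bits


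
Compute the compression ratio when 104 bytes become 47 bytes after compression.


Ratio = original / compressed = 104 / 47 = 2.2128

2.2128


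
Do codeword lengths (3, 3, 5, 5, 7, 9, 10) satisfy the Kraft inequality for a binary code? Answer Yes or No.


Kraft sum = sum(2^(-l_i)) = 0.3232, need <= 1. Result: satisfied (a binary prefix-free code with these lengths exists)

Yes


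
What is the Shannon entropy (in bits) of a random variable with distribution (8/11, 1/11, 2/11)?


H = -sum(p_i * log2(p_i)). Terms: -(8/11)*log2(8/11) = 0.334132; -(1/11)*log2(1/11) = 0.314494; -(2/11)*log2(2/11) = 0.447169. H = 0.334132 + 0.314494 + 0.447169 = 1.0958

1.0958 bits


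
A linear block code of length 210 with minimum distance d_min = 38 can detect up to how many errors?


Detection capability = d_min - 1 = 38 - 1 = 37

37 errors


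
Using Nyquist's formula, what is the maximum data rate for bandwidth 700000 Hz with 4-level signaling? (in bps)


Rate = 2 * B * log2(M) = 2 * 700000 * 2.0 = 2800000.0

2800000.0 bps


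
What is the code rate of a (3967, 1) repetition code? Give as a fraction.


Rate = k/n = 1/3967

1/3967


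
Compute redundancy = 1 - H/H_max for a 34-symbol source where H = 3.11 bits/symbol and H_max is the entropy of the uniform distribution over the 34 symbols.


H_max = log2(K) = log2(34) = 5.0875 bits/symbol. Redundancy = 1 - H/H_max = 1 - 3.11/5.0875 = 1 - 0.6113 = 0.3887

0.3887


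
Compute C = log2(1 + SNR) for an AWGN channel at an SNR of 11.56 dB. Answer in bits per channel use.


SNR_linear = 10^(11.56/10) = 14.3219; C = log2(1 + SNR_linear) = log2(1 + 14.3219) = 3.9375

3.9375 bits/channel use


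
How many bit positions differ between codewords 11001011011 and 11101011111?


Count differing positions: . . ^ . . . . . ^ . . = 2 differences

2


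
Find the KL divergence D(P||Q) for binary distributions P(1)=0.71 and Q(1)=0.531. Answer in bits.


KL = p*log2(p/q) + (1-p)*log2((1-p)/(1-q)) = 0.71*log2(0.71/0.531) + 0.29*log2(0.29/0.469) = 0.0964

0.0964 bits


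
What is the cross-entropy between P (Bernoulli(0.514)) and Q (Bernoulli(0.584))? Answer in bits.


H(P,Q) = -p*log2(q) - (1-p)*log2(1-q). -0.514*log2(0.584) = 0.398843; -0.486*log2(0.416) = 0.614957. H(P,Q) = 0.398843 + 0.614957 = 1.0138

1.0138 bits


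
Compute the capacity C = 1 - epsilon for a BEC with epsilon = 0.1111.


C = 1 - epsilon = 1 - 0.1111 = 0.8889

0.8889 bits


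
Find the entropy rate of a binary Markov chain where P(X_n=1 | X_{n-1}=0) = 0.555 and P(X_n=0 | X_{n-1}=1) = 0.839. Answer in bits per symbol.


Stationary distribution: pi_0 = p10/(p01+p10) = 0.6019, pi_1 = 0.3981. Entropy rate H' = pi_0*H(p01) + pi_1*H(p10) = 0.6019*0.9913 + 0.3981*0.6367 = 0.8501

0.8501 bits/symbol


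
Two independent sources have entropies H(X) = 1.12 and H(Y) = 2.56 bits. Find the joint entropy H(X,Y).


For independent variables, H(X,Y) = H(X) + H(Y) = 1.12 + 2.56 = 3.68

3.68 bits


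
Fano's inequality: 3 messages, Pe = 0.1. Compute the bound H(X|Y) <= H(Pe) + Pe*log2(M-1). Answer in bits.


H(Pe) = -Pe*log2(Pe) - (1-Pe)*log2(1-Pe) = -0.1*log2(0.1) - 0.9*log2(0.9) = 0.332193 + 0.136803 = 0.469. Pe*log2(M-1) = 0.1*log2(2) = 0.100000. Bound = H(Pe) + Pe*log2(M-1) = 0.332193 + 0.136803 + 0.100000 = 0.569

0.569 bits


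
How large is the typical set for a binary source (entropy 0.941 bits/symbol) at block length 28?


log2|A_typical| = nH = 28 * 0.941 = 26.348, so |A_typical| ~ 2^26.348 = 8.542e+07

8.542e+07


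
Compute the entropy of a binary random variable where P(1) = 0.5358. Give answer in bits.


H = -p*log2(p) - (1-p)*log2(1-p). -0.5358*log2(0.5358) = 0.482345; -0.4642*log2(0.4642) = 0.513954. H = 0.482345 + 0.513954 = 0.9963

0.9963 bits


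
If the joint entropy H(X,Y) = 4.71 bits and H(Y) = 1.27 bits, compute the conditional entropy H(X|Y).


H(X|Y) = H(X,Y) - H(Y) = 4.71 - 1.27 = 3.44

3.44 bits


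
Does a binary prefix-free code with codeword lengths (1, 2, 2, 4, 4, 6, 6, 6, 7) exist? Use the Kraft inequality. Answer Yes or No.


Kraft sum = sum(2^(-l_i)) = 1.1797, need <= 1. Result: violated (a binary prefix-free code with these lengths cannot exist)

No


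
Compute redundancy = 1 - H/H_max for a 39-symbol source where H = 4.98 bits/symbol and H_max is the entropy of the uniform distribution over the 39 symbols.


H_max = log2(K) = log2(39) = 5.2854 bits/symbol. Redundancy = 1 - H/H_max = 1 - 4.98/5.2854 = 1 - 0.9422 = 0.0578

0.0578


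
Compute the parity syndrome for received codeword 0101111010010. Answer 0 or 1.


Syndrome = XOR of all bits = 0 XOR 1 XOR 0 XOR 1 XOR 1 XOR 1 XOR 1 XOR 0 XOR 1 XOR 0 XOR 0 XOR 1 XOR 0 = 1

1


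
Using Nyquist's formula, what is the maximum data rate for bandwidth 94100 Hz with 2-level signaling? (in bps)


Rate = 2 * B * log2(M) = 2 * 94100 * 1.0 = 188200.0

188200.0 bps


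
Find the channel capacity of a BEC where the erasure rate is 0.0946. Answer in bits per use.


C = 1 - epsilon = 1 - 0.0946 = 0.9054

0.9054 bits


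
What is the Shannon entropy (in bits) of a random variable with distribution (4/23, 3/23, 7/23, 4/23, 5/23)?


H = -sum(p_i * log2(p_i)). Terms: -(4/23)*log2(4/23) = 0.438880; -(3/23)*log2(3/23) = 0.383296; -(7/23)*log2(7/23) = 0.522324; -(4/23)*log2(4/23) = 0.438880; -(5/23)*log2(5/23) = 0.478616. H = 0.438880 + 0.383296 + 0.522324 + 0.438880 + 0.478616 = 2.262

2.262 bits


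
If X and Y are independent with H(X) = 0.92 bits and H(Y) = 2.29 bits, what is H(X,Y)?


For independent variables, H(X,Y) = H(X) + H(Y) = 0.92 + 2.29 = 3.21

3.21 bits


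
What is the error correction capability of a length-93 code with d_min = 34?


Correction capability = floor((d-1)/2) = floor((34-1)/2) = 16

16 errors


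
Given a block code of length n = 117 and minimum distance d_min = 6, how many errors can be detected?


Detection capability = d_min - 1 = 6 - 1 = 5

5 errors


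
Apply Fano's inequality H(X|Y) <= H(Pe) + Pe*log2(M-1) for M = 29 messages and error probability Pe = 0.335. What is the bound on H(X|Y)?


H(Pe) = -Pe*log2(Pe) - (1-Pe)*log2(1-Pe) = -0.335*log2(0.335) - 0.665*log2(0.665) = 0.528552 + 0.391402 = 0.92. Pe*log2(M-1) = 0.335*log2(28) = 1.610464. Bound = H(Pe) + Pe*log2(M-1) = 0.528552 + 0.391402 + 1.610464 = 2.5304

2.5304 bits


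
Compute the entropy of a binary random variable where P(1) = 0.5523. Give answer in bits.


H = -p*log2(p) - (1-p)*log2(1-p). -0.5523*log2(0.5523) = 0.473032; -0.4477*log2(0.4477) = 0.519061. H = 0.473032 + 0.519061 = 0.9921

0.9921 bits


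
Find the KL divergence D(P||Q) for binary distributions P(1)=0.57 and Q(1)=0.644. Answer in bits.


KL = p*log2(p/q) + (1-p)*log2((1-p)/(1-q)) = 0.57*log2(0.57/0.644) + 0.43*log2(0.43/0.356) = 0.0168

0.0168 bits


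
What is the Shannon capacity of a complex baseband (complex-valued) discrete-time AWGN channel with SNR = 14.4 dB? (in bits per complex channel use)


SNR_linear = 10^(14.4/10) = 27.5423; C = log2(1 + SNR_linear) = log2(1 + 27.5423) = 4.835

4.835 bits/channel use


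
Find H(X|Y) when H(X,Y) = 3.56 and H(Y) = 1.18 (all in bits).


H(X|Y) = H(X,Y) - H(Y) = 3.56 - 1.18 = 2.38

2.38 bits


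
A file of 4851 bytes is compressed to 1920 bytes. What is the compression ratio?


Ratio = original / compressed = 4851 / 1920 = 2.5266

2.5266


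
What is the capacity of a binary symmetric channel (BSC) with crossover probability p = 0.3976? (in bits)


H(p) = -p*log2(p) - (1-p)*log2(1-p) = -0.3976*log2(0.3976) - 0.6024*log2(0.6024) = 0.529051 + 0.440479 = 0.9695. C = 1 - H(p) = 1 - 0.9695 = 0.0305

0.0305 bits


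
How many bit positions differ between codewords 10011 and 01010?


Count differing positions: ^ ^ . . ^ = 3 differences

3


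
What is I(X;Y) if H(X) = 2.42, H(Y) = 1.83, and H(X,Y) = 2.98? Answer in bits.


I(X;Y) = H(X) + H(Y) - H(X,Y) = 2.42 + 1.83 - 2.98 = 1.27

1.27 bits


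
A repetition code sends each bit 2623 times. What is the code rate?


Rate = k/n = 1/2623

1/2623


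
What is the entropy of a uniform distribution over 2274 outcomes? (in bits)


H = log2(n) = log2(2274) = 11.151

11.151 bits


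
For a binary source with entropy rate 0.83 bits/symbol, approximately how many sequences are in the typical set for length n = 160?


log2|A_typical| = nH = 160 * 0.83 = 132.8, so |A_typical| ~ 2^132.8 = 9.479e+39

9.479e+39


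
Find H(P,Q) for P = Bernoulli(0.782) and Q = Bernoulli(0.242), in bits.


H(P,Q) = -p*log2(q) - (1-p)*log2(1-q). -0.782*log2(0.242) = 1.600692; -0.218*log2(0.758) = 0.087141. H(P,Q) = 1.600692 + 0.087141 = 1.6878

1.6878 bits


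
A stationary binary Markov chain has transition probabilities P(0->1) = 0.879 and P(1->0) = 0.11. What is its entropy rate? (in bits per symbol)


Stationary distribution: pi_0 = p10/(p01+p10) = 0.1112, pi_1 = 0.8888. Entropy rate H' = pi_0*H(p01) + pi_1*H(p10) = 0.1112*0.5322 + 0.8888*0.4999 = 0.5035

0.5035 bits/symbol


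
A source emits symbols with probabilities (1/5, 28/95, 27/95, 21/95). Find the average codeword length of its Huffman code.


Huffman construction (repeatedly merge the two least-probable nodes; each merge adds 1 bit to every symbol beneath it): 1/5 + 21/95 = 8/19; 27/95 + 28/95 = 11/19; 8/19 + 11/19 = 1. Resulting codeword lengths (in the order the probabilities were given): (2, 2, 2, 2). L_avg = sum(p_i * l_i) = 1/5*2 + 28/95*2 + 27/95*2 + 21/95*2 = 2

2.0 bits


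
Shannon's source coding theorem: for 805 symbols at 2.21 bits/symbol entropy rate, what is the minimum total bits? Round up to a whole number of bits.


Minimum bits >= n * H = 805 * 2.21 = 1779.05, rounded up to a whole number of bits = 1780

1780 bits


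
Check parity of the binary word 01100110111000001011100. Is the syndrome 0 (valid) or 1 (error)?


Syndrome = XOR of all bits = 0 XOR 1 XOR 1 XOR 0 XOR 0 XOR 1 XOR 1 XOR 0 XOR 1 XOR 1 XOR 1 XOR 0 XOR 0 XOR 0 XOR 0 XOR 0 XOR 1 XOR 0 XOR 1 XOR 1 XOR 1 XOR 0 XOR 0 = 1

1


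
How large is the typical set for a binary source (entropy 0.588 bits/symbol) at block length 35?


log2|A_typical| = nH = 35 * 0.588 = 20.58, so |A_typical| ~ 2^20.58 = 1.567e+06

1.567e+06


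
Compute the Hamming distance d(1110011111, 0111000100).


Count differing positions: ^ . . ^ . ^ ^ . ^ ^ = 6 differences

6


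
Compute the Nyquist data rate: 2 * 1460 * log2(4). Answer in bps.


Rate = 2 * B * log2(M) = 2 * 1460 * 2.0 = 5840.0

5840.0 bps


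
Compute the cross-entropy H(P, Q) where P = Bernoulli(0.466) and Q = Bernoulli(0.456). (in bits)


H(P,Q) = -p*log2(q) - (1-p)*log2(1-q). -0.466*log2(0.456) = 0.527929; -0.534*log2(0.544) = 0.469024. H(P,Q) = 0.527929 + 0.469024 = 0.997

0.997 bits


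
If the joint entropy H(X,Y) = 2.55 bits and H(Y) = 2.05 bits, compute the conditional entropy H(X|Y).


H(X|Y) = H(X,Y) - H(Y) = 2.55 - 2.05 = 0.5

0.5 bits


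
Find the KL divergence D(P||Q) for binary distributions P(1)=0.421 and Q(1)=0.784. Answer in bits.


KL = p*log2(p/q) + (1-p)*log2((1-p)/(1-q)) = 0.421*log2(0.421/0.784) + 0.579*log2(0.579/0.216) = 0.446

0.446 bits


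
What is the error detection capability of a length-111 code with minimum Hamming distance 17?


Detection capability = d_min - 1 = 17 - 1 = 16

16 errors


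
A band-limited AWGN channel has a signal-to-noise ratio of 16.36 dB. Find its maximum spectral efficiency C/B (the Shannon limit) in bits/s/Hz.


SNR_linear = 10^(16.36/10) = 43.2514; C/B = log2(1 + SNR_linear) = log2(1 + 43.2514) = 5.4677

5.4677 bits/s/Hz


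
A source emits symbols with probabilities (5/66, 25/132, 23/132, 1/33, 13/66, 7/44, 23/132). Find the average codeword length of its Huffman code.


Huffman construction (repeatedly merge the two least-probable nodes; each merge adds 1 bit to every symbol beneath it): 1/33 + 5/66 = 7/66; 7/66 + 7/44 = 35/132; 23/132 + 23/132 = 23/66; 25/132 + 13/66 = 17/44; 35/132 + 23/66 = 27/44; 17/44 + 27/44 = 1. Resulting codeword lengths (in the order the probabilities were given): (4, 2, 3, 4, 2, 3, 3). L_avg = sum(p_i * l_i) = 5/66*4 + 25/132*2 + 23/132*3 + 1/33*4 + 13/66*2 + 7/44*3 + 23/132*3 = 359/132 = 2.7197

2.7197 bits


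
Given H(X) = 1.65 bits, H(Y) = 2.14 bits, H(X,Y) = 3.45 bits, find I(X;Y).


I(X;Y) = H(X) + H(Y) - H(X,Y) = 1.65 + 2.14 - 3.45 = 0.34

0.34 bits


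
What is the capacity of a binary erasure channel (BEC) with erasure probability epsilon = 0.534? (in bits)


C = 1 - epsilon = 1 - 0.534 = 0.466

0.466 bits


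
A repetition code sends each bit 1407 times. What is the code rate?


Rate = k/n = 1/1407

1/1407


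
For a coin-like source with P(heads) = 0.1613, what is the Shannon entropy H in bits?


H = -p*log2(p) - (1-p)*log2(1-p). -0.1613*log2(0.1613) = 0.424571; -0.8387*log2(0.8387) = 0.212840. H = 0.424571 + 0.212840 = 0.6374

0.6374 bits


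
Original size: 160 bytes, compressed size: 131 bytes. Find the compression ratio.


Ratio = original / compressed = 160 / 131 = 1.2214

1.2214


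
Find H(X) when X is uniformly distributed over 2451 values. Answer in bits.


H = log2(n) = log2(2451) = 11.2592

11.2592 bits


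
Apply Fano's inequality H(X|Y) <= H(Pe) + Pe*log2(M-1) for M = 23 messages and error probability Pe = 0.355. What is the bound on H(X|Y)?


H(Pe) = -Pe*log2(Pe) - (1-Pe)*log2(1-Pe) = -0.355*log2(0.355) - 0.645*log2(0.645) = 0.530409 + 0.408046 = 0.9385. Pe*log2(M-1) = 0.355*log2(22) = 1.583098. Bound = H(Pe) + Pe*log2(M-1) = 0.530409 + 0.408046 + 1.583098 = 2.5216

2.5216 bits


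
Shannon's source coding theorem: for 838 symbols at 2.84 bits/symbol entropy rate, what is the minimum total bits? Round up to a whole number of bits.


Minimum bits >= n * H = 838 * 2.84 = 2379.92, rounded up to a whole number of bits = 2380

2380 bits


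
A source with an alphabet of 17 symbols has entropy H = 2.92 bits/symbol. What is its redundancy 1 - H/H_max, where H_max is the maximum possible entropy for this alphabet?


H_max = log2(K) = log2(17) = 4.0875 bits/symbol. Redundancy = 1 - H/H_max = 1 - 2.92/4.0875 = 1 - 0.7144 = 0.2856

0.2856


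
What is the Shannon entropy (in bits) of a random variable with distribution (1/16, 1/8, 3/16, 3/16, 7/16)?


H = -sum(p_i * log2(p_i)). Terms: -(1/16)*log2(1/16) = 0.250000; -(1/8)*log2(1/8) = 0.375000; -(3/16)*log2(3/16) = 0.452820; -(3/16)*log2(3/16) = 0.452820; -(7/16)*log2(7/16) = 0.521782. H = 0.250000 + 0.375000 + 0.452820 + 0.452820 + 0.521782 = 2.0524

2.0524 bits


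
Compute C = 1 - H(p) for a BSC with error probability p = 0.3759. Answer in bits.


H(p) = -p*log2(p) - (1-p)*log2(1-p) = -0.3759*log2(0.3759) - 0.6241*log2(0.6241) = 0.530613 + 0.424482 = 0.9551. C = 1 - H(p) = 1 - 0.9551 = 0.0449

0.0449 bits


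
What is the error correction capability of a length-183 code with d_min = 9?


Correction capability = floor((d-1)/2) = floor((9-1)/2) = 4

4 errors


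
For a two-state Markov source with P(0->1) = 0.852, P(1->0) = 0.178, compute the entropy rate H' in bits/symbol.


Stationary distribution: pi_0 = p10/(p01+p10) = 0.1728, pi_1 = 0.8272. Entropy rate H' = pi_0*H(p01) + pi_1*H(p10) = 0.1728*0.6048 + 0.8272*0.6757 = 0.6634

0.6634 bits/symbol


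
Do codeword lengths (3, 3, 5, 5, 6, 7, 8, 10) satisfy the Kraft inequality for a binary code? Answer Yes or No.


Kraft sum = sum(2^(-l_i)) = 0.3408, need <= 1. Result: satisfied (a binary prefix-free code with these lengths exists)

Yes


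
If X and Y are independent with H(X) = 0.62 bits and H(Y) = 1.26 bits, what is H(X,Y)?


For independent variables, H(X,Y) = H(X) + H(Y) = 0.62 + 1.26 = 1.88

1.88 bits


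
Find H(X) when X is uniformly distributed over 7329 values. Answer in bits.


H = log2(n) = log2(7329) = 12.8394

12.8394 bits


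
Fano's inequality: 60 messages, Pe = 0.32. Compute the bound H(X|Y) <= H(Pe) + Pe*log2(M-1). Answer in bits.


H(Pe) = -Pe*log2(Pe) - (1-Pe)*log2(1-Pe) = -0.32*log2(0.32) - 0.68*log2(0.68) = 0.526034 + 0.378347 = 0.9044. Pe*log2(M-1) = 0.32*log2(59) = 1.882446. Bound = H(Pe) + Pe*log2(M-1) = 0.526034 + 0.378347 + 1.882446 = 2.7868

2.7868 bits


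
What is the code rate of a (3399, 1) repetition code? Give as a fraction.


Rate = k/n = 1/3399

1/3399


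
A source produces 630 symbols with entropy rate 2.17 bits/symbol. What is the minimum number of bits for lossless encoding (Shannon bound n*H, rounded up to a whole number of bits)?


Minimum bits >= n * H = 630 * 2.17 = 1367.1, rounded up to a whole number of bits = 1368

1368 bits


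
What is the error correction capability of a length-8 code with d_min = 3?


Correction capability = floor((d-1)/2) = floor((3-1)/2) = 1

1 errors


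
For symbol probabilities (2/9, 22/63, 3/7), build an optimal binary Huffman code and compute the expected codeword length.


Huffman construction (repeatedly merge the two least-probable nodes; each merge adds 1 bit to every symbol beneath it): 2/9 + 22/63 = 4/7; 3/7 + 4/7 = 1. Resulting codeword lengths (in the order the probabilities were given): (2, 2, 1). L_avg = sum(p_i * l_i) = 2/9*2 + 22/63*2 + 3/7*1 = 11/7 = 1.5714

1.5714 bits
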